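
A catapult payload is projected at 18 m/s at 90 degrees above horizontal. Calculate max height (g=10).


Given: v0 = 18 m/s, theta = 90 deg, g = 10 m/s^2
sin^2(90) = 1
Using H = v0^2 * sin^2(theta) / (2*g)
H = 18^2 * 1 / (2*10)
H = 324 * 1 / 20
H = 324 / 20
H = 81/5 m

81/5 m


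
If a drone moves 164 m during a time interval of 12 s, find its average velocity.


Given: distance d = 164 m, time t = 12 s
Using v = d / t
v = 164 / 12
v = 41/3 m/s

41/3 m/s


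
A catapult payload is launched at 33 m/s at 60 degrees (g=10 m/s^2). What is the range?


Given: v0 = 33 m/s, theta = 60 deg, g = 10 m/s^2
sin(2*60) = sin(120) = sqrt(3)/2
Using R = v0^2 * sin(2*theta) / g
R = 33^2 * (sqrt(3)/2) / 10
R = 1089 * sqrt(3) / 20
R = 1089/20*sqrt(3) m

1089/20*sqrt(3) m


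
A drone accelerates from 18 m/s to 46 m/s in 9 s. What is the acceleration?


Given: initial velocity v0 = 18 m/s, final velocity v = 46 m/s, time t = 9 s
Using a = (v - v0) / t
a = (46 - 18) / 9
a = 28 / 9
a = 28/9 m/s^2

28/9 m/s^2


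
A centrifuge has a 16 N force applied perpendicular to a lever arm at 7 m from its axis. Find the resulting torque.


Given: F = 16 N, r = 7 m, angle = 90 deg (perpendicular)
Using tau = F * r * sin(90)
sin(90) = 1
tau = 16 * 7 * 1
tau = 112 Nm

112 Nm


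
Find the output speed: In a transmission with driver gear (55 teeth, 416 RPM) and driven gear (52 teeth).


Given: N1 = 55 teeth, w1 = 416 RPM, N2 = 52 teeth
Using N1*w1 = N2*w2
w2 = N1*w1 / N2
w2 = 55*416 / 52
w2 = 22880 / 52
w2 = 440 RPM

440 RPM


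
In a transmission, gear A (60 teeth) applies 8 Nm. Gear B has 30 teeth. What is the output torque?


Given: N1 = 60, N2 = 30, T1 = 8 Nm
Using T2/T1 = N2/N1
T2 = T1 * N2 / N1
T2 = 8 * 30 / 60
T2 = 240 / 60
T2 = 4 Nm

4 Nm


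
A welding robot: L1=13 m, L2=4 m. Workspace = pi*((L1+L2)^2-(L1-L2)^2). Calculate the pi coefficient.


Given: L1 = 13, L2 = 4
(L1+L2)^2 = (17)^2 = 289
(L1-L2)^2 = (9)^2 = 81
Difference = 289 - 81 = 208
This equals 4*L1*L2 = 4*13*4 = 208
Workspace area = 208*pi

208


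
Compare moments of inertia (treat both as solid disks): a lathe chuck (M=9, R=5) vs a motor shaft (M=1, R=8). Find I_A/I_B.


Given: M1=9 kg, R1=5 m, M2=1 kg, R2=8 m
For a disk: I = (1/2)*M*R^2, so I_A/I_B = (M1*R1^2)/(M2*R2^2)
M1*R1^2 = 9*25 = 225
M2*R2^2 = 1*64 = 64
I_A/I_B = 225/64 = 225/64

225/64


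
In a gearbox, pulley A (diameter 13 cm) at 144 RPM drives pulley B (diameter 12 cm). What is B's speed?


Given: D1 = 13 cm, w1 = 144 RPM, D2 = 12 cm
Using D1*w1 = D2*w2
w2 = D1*w1 / D2
w2 = 13*144 / 12
w2 = 1872 / 12
w2 = 156 RPM

156 RPM


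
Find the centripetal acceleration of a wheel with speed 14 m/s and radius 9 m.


Given: v = 14 m/s, r = 9 m
Using a_c = v^2 / r
a_c = 14^2 / 9
a_c = 196 / 9
a_c = 196/9 m/s^2

196/9 m/s^2


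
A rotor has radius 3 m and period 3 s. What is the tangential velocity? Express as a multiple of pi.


Given: radius r = 3 m, period T = 3 s
Using v = 2*pi*r / T
v = 2*pi*3 / 3
v = 6*pi / 3
v = 2*pi m/s

2*pi m/s


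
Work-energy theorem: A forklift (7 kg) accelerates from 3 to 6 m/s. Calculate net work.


Given: m = 7 kg, v0 = 3 m/s, v = 6 m/s
Using W = (1/2)*m*(v^2 - v0^2)
v^2 = 6^2 = 36
v0^2 = 3^2 = 9
v^2 - v0^2 = 36 - 9 = 27
W = (1/2)*7*27 = 189/2 J

189/2 J


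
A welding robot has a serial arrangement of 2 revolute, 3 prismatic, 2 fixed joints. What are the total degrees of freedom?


Given: serial robot with 2 revolute, 3 prismatic, 2 fixed joints
DOF contribution per joint type: revolute=1, prismatic=1, spherical=3, fixed=0
DOF = 2*1 + 3*1 + 2*0
DOF = 5

5


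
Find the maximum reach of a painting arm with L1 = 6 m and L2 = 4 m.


Given: L1 = 6 m, L2 = 4 m
For a 2-link planar arm, max reach = L1 + L2 (fully extended)
Max reach = 6 + 4
Max reach = 10 m

10 m


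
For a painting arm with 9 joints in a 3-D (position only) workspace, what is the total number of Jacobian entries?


Given: task space dimension = 3, joints = 9
Jacobian is a 3 x 9 matrix
Total entries = rows * columns
Total = 3 * 9
Total = 27

27


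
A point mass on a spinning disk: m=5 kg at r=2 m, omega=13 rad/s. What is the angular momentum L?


Given: m = 5 kg, r = 2 m, omega = 13 rad/s
For a point mass: I = m*r^2
I = 5*2^2 = 5*4 = 20
L = I*omega = 20*13
L = 260 kg*m^2/s

260 kg*m^2/s


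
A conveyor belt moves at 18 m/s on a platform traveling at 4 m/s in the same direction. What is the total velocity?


Given: object velocity = 18 m/s, platform velocity = 4 m/s (same direction)
Using classical velocity addition: v_total = v_object + v_platform
v_total = 18 + 4
v_total = 22 m/s

22 m/s


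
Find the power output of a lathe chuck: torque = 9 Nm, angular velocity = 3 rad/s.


Given: tau = 9 Nm, omega = 3 rad/s
Using P = tau * omega
P = 9 * 3
P = 27 W

27 W


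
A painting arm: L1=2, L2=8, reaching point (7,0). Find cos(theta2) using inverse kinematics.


Given: L1 = 2, L2 = 8, target (x, y) = (7, 0)
Using cos(theta2) = (x^2 + y^2 - L1^2 - L2^2) / (2*L1*L2)
x^2 + y^2 = 7^2 + 0 = 49
L1^2 + L2^2 = 4 + 64 = 68
Numerator = 49 - 68 = -19
Denominator = 2*2*8 = 32
cos(theta2) = -19/32 = -19/32

-19/32


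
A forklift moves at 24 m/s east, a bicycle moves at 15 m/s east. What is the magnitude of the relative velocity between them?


Given: v_A = 24 m/s east, v_B = 15 m/s east
Both move in the same direction; relative speed = |v_A - v_B|
|24 - 15| = |9|
= 9 m/s

9 m/s


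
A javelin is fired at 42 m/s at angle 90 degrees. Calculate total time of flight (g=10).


Given: v0 = 42 m/s, theta = 90 deg, g = 10 m/s^2
sin(90) = 1
Using T = 2*v0*sin(theta) / g
T = 2*42*1 / 10
T = 84 / 10
T = 42/5 s

42/5 s


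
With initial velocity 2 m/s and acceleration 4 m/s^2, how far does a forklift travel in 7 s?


Given: v0 = 2 m/s, a = 4 m/s^2, t = 7 s
Using s = v0*t + (1/2)*a*t^2
s = 2*7 + (1/2)*4*7^2
s = 14 + (1/2)*196
s = 14 + 98
s = 112

112 m


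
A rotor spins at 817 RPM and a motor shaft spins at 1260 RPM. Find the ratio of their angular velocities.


Given: RPM_A = 817, RPM_B = 1260
omega = 2*pi*RPM/60, so omega_A/omega_B = RPM_A / RPM_B
omega_A/omega_B = 817 / 1260
omega_A/omega_B = 817/1260

817/1260


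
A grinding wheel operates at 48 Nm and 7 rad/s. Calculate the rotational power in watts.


Given: tau = 48 Nm, omega = 7 rad/s
Using P = tau * omega
P = 48 * 7
P = 336 W

336 W


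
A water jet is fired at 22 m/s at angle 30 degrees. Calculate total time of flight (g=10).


Given: v0 = 22 m/s, theta = 30 deg, g = 10 m/s^2
sin(30) = 1/2
Using T = 2*v0*sin(theta) / g
T = 2*22*1/2 / 10
T = 22 / 10
T = 11/5 s

11/5 s


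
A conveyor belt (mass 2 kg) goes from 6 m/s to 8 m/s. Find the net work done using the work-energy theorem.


Given: m = 2 kg, v0 = 6 m/s, v = 8 m/s
Using W = (1/2)*m*(v^2 - v0^2)
v^2 = 8^2 = 64
v0^2 = 6^2 = 36
v^2 - v0^2 = 64 - 36 = 28
W = (1/2)*2*28 = 28 J

28 J


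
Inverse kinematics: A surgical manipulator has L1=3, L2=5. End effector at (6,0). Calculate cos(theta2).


Given: L1 = 3, L2 = 5, target (x, y) = (6, 0)
Using cos(theta2) = (x^2 + y^2 - L1^2 - L2^2) / (2*L1*L2)
x^2 + y^2 = 6^2 + 0 = 36
L1^2 + L2^2 = 9 + 25 = 34
Numerator = 36 - 34 = 2
Denominator = 2*3*5 = 30
cos(theta2) = 2/30 = 1/15

1/15


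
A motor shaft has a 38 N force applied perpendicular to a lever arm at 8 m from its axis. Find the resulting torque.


Given: F = 38 N, r = 8 m, angle = 90 deg (perpendicular)
Using tau = F * r * sin(90)
sin(90) = 1
tau = 38 * 8 * 1
tau = 304 Nm

304 Nm


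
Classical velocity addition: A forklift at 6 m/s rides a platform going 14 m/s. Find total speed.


Given: object velocity = 6 m/s, platform velocity = 14 m/s (same direction)
Using classical velocity addition: v_total = v_object + v_platform
v_total = 6 + 14
v_total = 20 m/s

20 m/s


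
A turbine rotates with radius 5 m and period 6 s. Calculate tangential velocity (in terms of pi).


Given: radius r = 5 m, period T = 6 s
Using v = 2*pi*r / T
v = 2*pi*5 / 6
v = 10*pi / 6
v = 5/3*pi m/s

5/3*pi m/s


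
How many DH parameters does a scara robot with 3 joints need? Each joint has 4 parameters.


Given: 3 joints, 4 DH parameters per joint (d, theta, a, alpha)
Total DH parameters = number_of_joints * 4
Total = 3 * 4
Total = 12

12


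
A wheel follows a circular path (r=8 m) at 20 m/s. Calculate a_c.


Given: v = 20 m/s, r = 8 m
Using a_c = v^2 / r
a_c = 20^2 / 8
a_c = 400 / 8
a_c = 50 m/s^2

50 m/s^2


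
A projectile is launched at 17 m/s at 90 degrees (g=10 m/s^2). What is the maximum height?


Given: v0 = 17 m/s, theta = 90 deg, g = 10 m/s^2
sin^2(90) = 1
Using H = v0^2 * sin^2(theta) / (2*g)
H = 17^2 * 1 / (2*10)
H = 289 * 1 / 20
H = 289 / 20
H = 289/20 m

289/20 m


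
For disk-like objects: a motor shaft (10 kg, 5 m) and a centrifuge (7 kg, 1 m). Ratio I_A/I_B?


Given: M1=10 kg, R1=5 m, M2=7 kg, R2=1 m
For a disk: I = (1/2)*M*R^2, so I_A/I_B = (M1*R1^2)/(M2*R2^2)
M1*R1^2 = 10*25 = 250
M2*R2^2 = 7*1 = 7
I_A/I_B = 250/7 = 250/7

250/7


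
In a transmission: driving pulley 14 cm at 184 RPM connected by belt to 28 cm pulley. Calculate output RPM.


Given: D1 = 14 cm, w1 = 184 RPM, D2 = 28 cm
Using D1*w1 = D2*w2
w2 = D1*w1 / D2
w2 = 14*184 / 28
w2 = 2576 / 28
w2 = 92 RPM

92 RPM


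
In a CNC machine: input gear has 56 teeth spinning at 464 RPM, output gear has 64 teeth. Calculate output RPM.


Given: N1 = 56 teeth, w1 = 464 RPM, N2 = 64 teeth
Using N1*w1 = N2*w2
w2 = N1*w1 / N2
w2 = 56*464 / 64
w2 = 25984 / 64
w2 = 406 RPM

406 RPM


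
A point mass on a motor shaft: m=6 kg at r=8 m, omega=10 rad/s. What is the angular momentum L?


Given: m = 6 kg, r = 8 m, omega = 10 rad/s
For a point mass: I = m*r^2
I = 6*8^2 = 6*64 = 384
L = I*omega = 384*10
L = 3840 kg*m^2/s

3840 kg*m^2/s


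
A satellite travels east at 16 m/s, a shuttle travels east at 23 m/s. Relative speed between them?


Given: v_A = 16 m/s east, v_B = 23 m/s east
Both move in the same direction; relative speed = |v_A - v_B|
|16 - 23| = |-7|
= 7 m/s

7 m/s


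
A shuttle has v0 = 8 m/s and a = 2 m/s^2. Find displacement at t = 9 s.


Given: v0 = 8 m/s, a = 2 m/s^2, t = 9 s
Using s = v0*t + (1/2)*a*t^2
s = 8*9 + (1/2)*2*9^2
s = 72 + (1/2)*162
s = 72 + 81
s = 153

153 m


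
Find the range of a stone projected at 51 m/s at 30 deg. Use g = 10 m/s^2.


Given: v0 = 51 m/s, theta = 30 deg, g = 10 m/s^2
sin(2*30) = sin(60) = sqrt(3)/2
Using R = v0^2 * sin(2*theta) / g
R = 51^2 * (sqrt(3)/2) / 10
R = 2601 * sqrt(3) / 20
R = 2601/20*sqrt(3) m

2601/20*sqrt(3) m


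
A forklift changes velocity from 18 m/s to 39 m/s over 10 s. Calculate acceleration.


Given: initial velocity v0 = 18 m/s, final velocity v = 39 m/s, time t = 10 s
Using a = (v - v0) / t
a = (39 - 18) / 10
a = 21 / 10
a = 21/10 m/s^2

21/10 m/s^2


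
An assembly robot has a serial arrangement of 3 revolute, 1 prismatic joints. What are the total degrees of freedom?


Given: serial robot with 3 revolute, 1 prismatic joints
DOF contribution per joint type: revolute=1, prismatic=1, spherical=3, fixed=0
DOF = 3*1 + 1*1
DOF = 4

4


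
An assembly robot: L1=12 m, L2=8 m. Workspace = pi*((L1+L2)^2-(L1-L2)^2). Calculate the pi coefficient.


Given: L1 = 12, L2 = 8
(L1+L2)^2 = (20)^2 = 400
(L1-L2)^2 = (4)^2 = 16
Difference = 400 - 16 = 384
This equals 4*L1*L2 = 4*12*8 = 384
Workspace area = 384*pi

384


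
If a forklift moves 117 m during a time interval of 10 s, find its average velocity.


Given: distance d = 117 m, time t = 10 s
Using v = d / t
v = 117 / 10
v = 117/10 m/s

117/10 m/s


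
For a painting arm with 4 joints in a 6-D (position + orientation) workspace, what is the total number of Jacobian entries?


Given: task space dimension = 6, joints = 4
Jacobian is a 6 x 4 matrix
Total entries = rows * columns
Total = 6 * 4
Total = 24

24


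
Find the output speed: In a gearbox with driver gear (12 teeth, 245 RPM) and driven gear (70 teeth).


Given: N1 = 12 teeth, w1 = 245 RPM, N2 = 70 teeth
Using N1*w1 = N2*w2
w2 = N1*w1 / N2
w2 = 12*245 / 70
w2 = 2940 / 70
w2 = 42 RPM

42 RPM


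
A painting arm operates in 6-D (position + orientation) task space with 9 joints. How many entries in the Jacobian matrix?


Given: task space dimension = 6, joints = 9
Jacobian is a 6 x 9 matrix
Total entries = rows * columns
Total = 6 * 9
Total = 54

54


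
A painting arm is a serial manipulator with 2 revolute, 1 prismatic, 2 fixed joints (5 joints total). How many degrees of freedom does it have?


Given: serial robot with 2 revolute, 1 prismatic, 2 fixed joints
DOF contribution per joint type: revolute=1, prismatic=1, spherical=3, fixed=0
DOF = 2*1 + 1*1 + 2*0
DOF = 3

3


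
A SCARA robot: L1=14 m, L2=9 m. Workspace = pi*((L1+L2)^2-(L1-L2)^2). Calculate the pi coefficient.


Given: L1 = 14, L2 = 9
(L1+L2)^2 = (23)^2 = 529
(L1-L2)^2 = (5)^2 = 25
Difference = 529 - 25 = 504
This equals 4*L1*L2 = 4*14*9 = 504
Workspace area = 504*pi

504


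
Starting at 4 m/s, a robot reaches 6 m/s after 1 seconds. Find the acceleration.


Given: initial velocity v0 = 4 m/s, final velocity v = 6 m/s, time t = 1 s
Using a = (v - v0) / t
a = (6 - 4) / 1
a = 2 / 1
a = 2 m/s^2

2 m/s^2


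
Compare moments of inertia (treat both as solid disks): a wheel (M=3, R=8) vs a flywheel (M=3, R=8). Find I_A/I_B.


Given: M1=3 kg, R1=8 m, M2=3 kg, R2=8 m
For a disk: I = (1/2)*M*R^2, so I_A/I_B = (M1*R1^2)/(M2*R2^2)
M1*R1^2 = 3*64 = 192
M2*R2^2 = 3*64 = 192
I_A/I_B = 192/192 = 1

1


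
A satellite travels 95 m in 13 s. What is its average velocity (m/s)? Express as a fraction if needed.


Given: distance d = 95 m, time t = 13 s
Using v = d / t
v = 95 / 13
v = 95/13 m/s

95/13 m/s


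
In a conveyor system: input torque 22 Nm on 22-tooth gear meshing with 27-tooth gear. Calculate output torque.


Given: N1 = 22, N2 = 27, T1 = 22 Nm
Using T2/T1 = N2/N1
T2 = T1 * N2 / N1
T2 = 22 * 27 / 22
T2 = 594 / 22
T2 = 27 Nm

27 Nm


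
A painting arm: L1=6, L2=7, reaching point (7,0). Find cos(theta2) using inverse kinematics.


Given: L1 = 6, L2 = 7, target (x, y) = (7, 0)
Using cos(theta2) = (x^2 + y^2 - L1^2 - L2^2) / (2*L1*L2)
x^2 + y^2 = 7^2 + 0 = 49
L1^2 + L2^2 = 36 + 49 = 85
Numerator = 49 - 85 = -36
Denominator = 2*6*7 = 84
cos(theta2) = -36/84 = -3/7

-3/7


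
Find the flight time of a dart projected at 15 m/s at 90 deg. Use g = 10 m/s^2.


Given: v0 = 15 m/s, theta = 90 deg, g = 10 m/s^2
sin(90) = 1
Using T = 2*v0*sin(theta) / g
T = 2*15*1 / 10
T = 30 / 10
T = 3 s

3 s


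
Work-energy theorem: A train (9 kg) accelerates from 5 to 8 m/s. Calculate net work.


Given: m = 9 kg, v0 = 5 m/s, v = 8 m/s
Using W = (1/2)*m*(v^2 - v0^2)
v^2 = 8^2 = 64
v0^2 = 5^2 = 25
v^2 - v0^2 = 64 - 25 = 39
W = (1/2)*9*39 = 351/2 J

351/2 J


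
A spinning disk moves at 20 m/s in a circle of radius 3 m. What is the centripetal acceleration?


Given: v = 20 m/s, r = 3 m
Using a_c = v^2 / r
a_c = 20^2 / 3
a_c = 400 / 3
a_c = 400/3 m/s^2

400/3 m/s^2


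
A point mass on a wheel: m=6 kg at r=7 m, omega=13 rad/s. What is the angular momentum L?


Given: m = 6 kg, r = 7 m, omega = 13 rad/s
For a point mass: I = m*r^2
I = 6*7^2 = 6*49 = 294
L = I*omega = 294*13
L = 3822 kg*m^2/s

3822 kg*m^2/s


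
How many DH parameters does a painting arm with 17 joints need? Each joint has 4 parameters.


Given: 17 joints, 4 DH parameters per joint (d, theta, a, alpha)
Total DH parameters = number_of_joints * 4
Total = 17 * 4
Total = 68

68


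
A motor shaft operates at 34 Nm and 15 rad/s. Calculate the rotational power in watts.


Given: tau = 34 Nm, omega = 15 rad/s
Using P = tau * omega
P = 34 * 15
P = 510 W

510 W


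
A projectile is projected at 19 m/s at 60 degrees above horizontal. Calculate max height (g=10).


Given: v0 = 19 m/s, theta = 60 deg, g = 10 m/s^2
sin^2(60) = 3/4
Using H = v0^2 * sin^2(theta) / (2*g)
H = 19^2 * 3/4 / (2*10)
H = 361 * 3/4 / 20
H = 1083/4 / 20
H = 1083/80 m

1083/80 m


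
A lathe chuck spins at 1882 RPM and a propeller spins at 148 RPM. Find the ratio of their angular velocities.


Given: RPM_A = 1882, RPM_B = 148
omega = 2*pi*RPM/60, so omega_A/omega_B = RPM_A / RPM_B
omega_A/omega_B = 1882 / 148
omega_A/omega_B = 941/74

941/74


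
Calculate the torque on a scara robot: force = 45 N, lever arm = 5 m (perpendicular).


Given: F = 45 N, r = 5 m, angle = 90 deg (perpendicular)
Using tau = F * r * sin(90)
sin(90) = 1
tau = 45 * 5 * 1
tau = 225 Nm

225 Nm


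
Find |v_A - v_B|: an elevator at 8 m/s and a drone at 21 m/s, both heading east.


Given: v_A = 8 m/s east, v_B = 21 m/s east
Both move in the same direction; relative speed = |v_A - v_B|
|8 - 21| = |-13|
= 13 m/s

13 m/s


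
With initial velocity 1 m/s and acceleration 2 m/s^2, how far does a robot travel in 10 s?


Given: v0 = 1 m/s, a = 2 m/s^2, t = 10 s
Using s = v0*t + (1/2)*a*t^2
s = 1*10 + (1/2)*2*10^2
s = 10 + (1/2)*200
s = 10 + 100
s = 110

110 m


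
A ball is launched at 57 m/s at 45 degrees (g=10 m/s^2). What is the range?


Given: v0 = 57 m/s, theta = 45 deg, g = 10 m/s^2
sin(2*45) = sin(90) = 1
Using R = v0^2 * sin(2*theta) / g
R = 57^2 * 1 / 10
R = 3249 / 10
R = 3249/10 m

3249/10 m


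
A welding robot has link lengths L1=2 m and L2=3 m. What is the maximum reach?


Given: L1 = 2 m, L2 = 3 m
For a 2-link planar arm, max reach = L1 + L2 (fully extended)
Max reach = 2 + 3
Max reach = 5 m

5 m


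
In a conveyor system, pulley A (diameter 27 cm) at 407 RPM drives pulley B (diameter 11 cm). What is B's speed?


Given: D1 = 27 cm, w1 = 407 RPM, D2 = 11 cm
Using D1*w1 = D2*w2
w2 = D1*w1 / D2
w2 = 27*407 / 11
w2 = 10989 / 11
w2 = 999 RPM

999 RPM


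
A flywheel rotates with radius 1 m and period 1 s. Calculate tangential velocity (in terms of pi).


Given: radius r = 1 m, period T = 1 s
Using v = 2*pi*r / T
v = 2*pi*1 / 1
v = 2*pi / 1
v = 2*pi m/s

2*pi m/s


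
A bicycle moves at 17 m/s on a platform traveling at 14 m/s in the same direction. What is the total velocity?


Given: object velocity = 17 m/s, platform velocity = 14 m/s (same direction)
Using classical velocity addition: v_total = v_object + v_platform
v_total = 17 + 14
v_total = 31 m/s

31 m/s


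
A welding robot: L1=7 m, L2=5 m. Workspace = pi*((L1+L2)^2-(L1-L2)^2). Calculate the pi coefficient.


Given: L1 = 7, L2 = 5
(L1+L2)^2 = (12)^2 = 144
(L1-L2)^2 = (2)^2 = 4
Difference = 144 - 4 = 140
This equals 4*L1*L2 = 4*7*5 = 140
Workspace area = 140*pi

140


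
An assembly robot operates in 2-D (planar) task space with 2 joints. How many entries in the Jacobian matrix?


Given: task space dimension = 2, joints = 2
Jacobian is a 2 x 2 matrix
Total entries = rows * columns
Total = 2 * 2
Total = 4

4


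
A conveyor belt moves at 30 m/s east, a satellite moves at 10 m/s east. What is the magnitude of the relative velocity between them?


Given: v_A = 30 m/s east, v_B = 10 m/s east
Both move in the same direction; relative speed = |v_A - v_B|
|30 - 10| = |20|
= 20 m/s

20 m/s


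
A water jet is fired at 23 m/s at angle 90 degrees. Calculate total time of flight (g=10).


Given: v0 = 23 m/s, theta = 90 deg, g = 10 m/s^2
sin(90) = 1
Using T = 2*v0*sin(theta) / g
T = 2*23*1 / 10
T = 46 / 10
T = 23/5 s

23/5 s


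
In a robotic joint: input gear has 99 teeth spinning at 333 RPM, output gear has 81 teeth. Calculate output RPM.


Given: N1 = 99 teeth, w1 = 333 RPM, N2 = 81 teeth
Using N1*w1 = N2*w2
w2 = N1*w1 / N2
w2 = 99*333 / 81
w2 = 32967 / 81
w2 = 407 RPM

407 RPM


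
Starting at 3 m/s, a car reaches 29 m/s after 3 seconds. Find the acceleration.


Given: initial velocity v0 = 3 m/s, final velocity v = 29 m/s, time t = 3 s
Using a = (v - v0) / t
a = (29 - 3) / 3
a = 26 / 3
a = 26/3 m/s^2

26/3 m/s^2


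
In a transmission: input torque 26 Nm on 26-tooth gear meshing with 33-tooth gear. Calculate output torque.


Given: N1 = 26, N2 = 33, T1 = 26 Nm
Using T2/T1 = N2/N1
T2 = T1 * N2 / N1
T2 = 26 * 33 / 26
T2 = 858 / 26
T2 = 33 Nm

33 Nm


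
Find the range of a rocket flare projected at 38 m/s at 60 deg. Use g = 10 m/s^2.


Given: v0 = 38 m/s, theta = 60 deg, g = 10 m/s^2
sin(2*60) = sin(120) = sqrt(3)/2
Using R = v0^2 * sin(2*theta) / g
R = 38^2 * (sqrt(3)/2) / 10
R = 1444 * sqrt(3) / 20
R = 361/5*sqrt(3) m

361/5*sqrt(3) m


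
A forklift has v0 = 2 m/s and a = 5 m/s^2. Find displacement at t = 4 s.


Given: v0 = 2 m/s, a = 5 m/s^2, t = 4 s
Using s = v0*t + (1/2)*a*t^2
s = 2*4 + (1/2)*5*4^2
s = 8 + (1/2)*80
s = 8 + 40
s = 48

48 m


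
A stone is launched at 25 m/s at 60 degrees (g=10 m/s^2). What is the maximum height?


Given: v0 = 25 m/s, theta = 60 deg, g = 10 m/s^2
sin^2(60) = 3/4
Using H = v0^2 * sin^2(theta) / (2*g)
H = 25^2 * 3/4 / (2*10)
H = 625 * 3/4 / 20
H = 1875/4 / 20
H = 375/16 m

375/16 m


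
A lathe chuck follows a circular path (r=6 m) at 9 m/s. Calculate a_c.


Given: v = 9 m/s, r = 6 m
Using a_c = v^2 / r
a_c = 9^2 / 6
a_c = 81 / 6
a_c = 27/2 m/s^2

27/2 m/s^2


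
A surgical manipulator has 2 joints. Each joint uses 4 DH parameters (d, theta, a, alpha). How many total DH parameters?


Given: 2 joints, 4 DH parameters per joint (d, theta, a, alpha)
Total DH parameters = number_of_joints * 4
Total = 2 * 4
Total = 8

8


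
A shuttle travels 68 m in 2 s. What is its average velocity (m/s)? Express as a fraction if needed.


Given: distance d = 68 m, time t = 2 s
Using v = d / t
v = 68 / 2
v = 34 m/s

34 m/s


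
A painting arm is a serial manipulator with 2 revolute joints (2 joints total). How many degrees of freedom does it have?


Given: serial robot with 2 revolute joints
DOF contribution per joint type: revolute=1, prismatic=1, spherical=3, fixed=0
DOF = 2*1
DOF = 2

2


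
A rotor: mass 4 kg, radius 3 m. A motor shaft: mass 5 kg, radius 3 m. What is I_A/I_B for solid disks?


Given: M1=4 kg, R1=3 m, M2=5 kg, R2=3 m
For a disk: I = (1/2)*M*R^2, so I_A/I_B = (M1*R1^2)/(M2*R2^2)
M1*R1^2 = 4*9 = 36
M2*R2^2 = 5*9 = 45
I_A/I_B = 36/45 = 4/5

4/5


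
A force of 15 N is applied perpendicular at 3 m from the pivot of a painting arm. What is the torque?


Given: F = 15 N, r = 3 m, angle = 90 deg (perpendicular)
Using tau = F * r * sin(90)
sin(90) = 1
tau = 15 * 3 * 1
tau = 45 Nm

45 Nm


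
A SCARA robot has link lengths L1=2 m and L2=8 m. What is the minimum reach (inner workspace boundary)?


Given: L1 = 2 m, L2 = 8 m
For a 2-link planar arm, min reach = |L1 - L2| (second link folded back)
Min reach = |2 - 8|
Min reach = 6 m

6 m


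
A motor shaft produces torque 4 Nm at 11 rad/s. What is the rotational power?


Given: tau = 4 Nm, omega = 11 rad/s
Using P = tau * omega
P = 4 * 11
P = 44 W

44 W


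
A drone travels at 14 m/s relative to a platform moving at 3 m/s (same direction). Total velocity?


Given: object velocity = 14 m/s, platform velocity = 3 m/s (same direction)
Using classical velocity addition: v_total = v_object + v_platform
v_total = 14 + 3
v_total = 17 m/s

17 m/s


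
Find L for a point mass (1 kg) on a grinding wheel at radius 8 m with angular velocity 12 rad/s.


Given: m = 1 kg, r = 8 m, omega = 12 rad/s
For a point mass: I = m*r^2
I = 1*8^2 = 1*64 = 64
L = I*omega = 64*12
L = 768 kg*m^2/s

768 kg*m^2/s


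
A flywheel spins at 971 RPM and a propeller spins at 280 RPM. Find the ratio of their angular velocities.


Given: RPM_A = 971, RPM_B = 280
omega = 2*pi*RPM/60, so omega_A/omega_B = RPM_A / RPM_B
omega_A/omega_B = 971 / 280
omega_A/omega_B = 971/280

971/280


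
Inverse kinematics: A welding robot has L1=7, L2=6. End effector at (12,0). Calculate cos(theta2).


Given: L1 = 7, L2 = 6, target (x, y) = (12, 0)
Using cos(theta2) = (x^2 + y^2 - L1^2 - L2^2) / (2*L1*L2)
x^2 + y^2 = 12^2 + 0 = 144
L1^2 + L2^2 = 49 + 36 = 85
Numerator = 144 - 85 = 59
Denominator = 2*7*6 = 84
cos(theta2) = 59/84 = 59/84

59/84


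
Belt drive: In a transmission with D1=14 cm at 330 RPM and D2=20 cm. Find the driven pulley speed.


Given: D1 = 14 cm, w1 = 330 RPM, D2 = 20 cm
Using D1*w1 = D2*w2
w2 = D1*w1 / D2
w2 = 14*330 / 20
w2 = 4620 / 20
w2 = 231 RPM

231 RPM


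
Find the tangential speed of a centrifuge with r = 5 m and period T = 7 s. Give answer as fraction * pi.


Given: radius r = 5 m, period T = 7 s
Using v = 2*pi*r / T
v = 2*pi*5 / 7
v = 10*pi / 7
v = 10/7*pi m/s

10/7*pi m/s


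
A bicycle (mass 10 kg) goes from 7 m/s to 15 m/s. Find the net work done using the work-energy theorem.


Given: m = 10 kg, v0 = 7 m/s, v = 15 m/s
Using W = (1/2)*m*(v^2 - v0^2)
v^2 = 15^2 = 225
v0^2 = 7^2 = 49
v^2 - v0^2 = 225 - 49 = 176
W = (1/2)*10*176 = 880 J

880 J


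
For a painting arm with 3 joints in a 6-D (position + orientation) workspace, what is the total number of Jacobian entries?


Given: task space dimension = 6, joints = 3
Jacobian is a 6 x 3 matrix
Total entries = rows * columns
Total = 6 * 3
Total = 18

18


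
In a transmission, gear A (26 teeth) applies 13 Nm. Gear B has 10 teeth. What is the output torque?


Given: N1 = 26, N2 = 10, T1 = 13 Nm
Using T2/T1 = N2/N1
T2 = T1 * N2 / N1
T2 = 13 * 10 / 26
T2 = 130 / 26
T2 = 5 Nm

5 Nm


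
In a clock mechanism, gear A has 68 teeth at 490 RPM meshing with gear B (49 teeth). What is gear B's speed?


Given: N1 = 68 teeth, w1 = 490 RPM, N2 = 49 teeth
Using N1*w1 = N2*w2
w2 = N1*w1 / N2
w2 = 68*490 / 49
w2 = 33320 / 49
w2 = 680 RPM

680 RPM


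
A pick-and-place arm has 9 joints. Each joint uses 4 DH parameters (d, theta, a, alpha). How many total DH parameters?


Given: 9 joints, 4 DH parameters per joint (d, theta, a, alpha)
Total DH parameters = number_of_joints * 4
Total = 9 * 4
Total = 36

36


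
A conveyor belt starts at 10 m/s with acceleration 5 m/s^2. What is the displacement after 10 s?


Given: v0 = 10 m/s, a = 5 m/s^2, t = 10 s
Using s = v0*t + (1/2)*a*t^2
s = 10*10 + (1/2)*5*10^2
s = 100 + (1/2)*500
s = 100 + 250
s = 350

350 m


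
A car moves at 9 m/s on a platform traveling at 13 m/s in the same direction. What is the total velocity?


Given: object velocity = 9 m/s, platform velocity = 13 m/s (same direction)
Using classical velocity addition: v_total = v_object + v_platform
v_total = 9 + 13
v_total = 22 m/s

22 m/s


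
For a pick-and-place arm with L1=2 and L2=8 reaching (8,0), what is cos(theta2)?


Given: L1 = 2, L2 = 8, target (x, y) = (8, 0)
Using cos(theta2) = (x^2 + y^2 - L1^2 - L2^2) / (2*L1*L2)
x^2 + y^2 = 8^2 + 0 = 64
L1^2 + L2^2 = 4 + 64 = 68
Numerator = 64 - 68 = -4
Denominator = 2*2*8 = 32
cos(theta2) = -4/32 = -1/8

-1/8


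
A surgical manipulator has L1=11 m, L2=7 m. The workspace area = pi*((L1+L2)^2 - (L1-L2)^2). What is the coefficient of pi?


Given: L1 = 11, L2 = 7
(L1+L2)^2 = (18)^2 = 324
(L1-L2)^2 = (4)^2 = 16
Difference = 324 - 16 = 308
This equals 4*L1*L2 = 4*11*7 = 308
Workspace area = 308*pi

308


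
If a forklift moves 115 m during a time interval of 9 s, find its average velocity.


Given: distance d = 115 m, time t = 9 s
Using v = d / t
v = 115 / 9
v = 115/9 m/s

115/9 m/s


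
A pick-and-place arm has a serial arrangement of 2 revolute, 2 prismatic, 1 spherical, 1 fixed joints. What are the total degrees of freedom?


Given: serial robot with 2 revolute, 2 prismatic, 1 spherical, 1 fixed joints
DOF contribution per joint type: revolute=1, prismatic=1, spherical=3, fixed=0
DOF = 2*1 + 2*1 + 1*3 + 1*0
DOF = 7

7


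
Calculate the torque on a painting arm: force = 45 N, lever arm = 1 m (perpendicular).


Given: F = 45 N, r = 1 m, angle = 90 deg (perpendicular)
Using tau = F * r * sin(90)
sin(90) = 1
tau = 45 * 1 * 1
tau = 45 Nm

45 Nm


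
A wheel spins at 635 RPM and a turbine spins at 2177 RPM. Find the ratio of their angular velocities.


Given: RPM_A = 635, RPM_B = 2177
omega = 2*pi*RPM/60, so omega_A/omega_B = RPM_A / RPM_B
omega_A/omega_B = 635 / 2177
omega_A/omega_B = 635/2177

635/2177


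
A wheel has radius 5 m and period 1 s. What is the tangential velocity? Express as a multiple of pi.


Given: radius r = 5 m, period T = 1 s
Using v = 2*pi*r / T
v = 2*pi*5 / 1
v = 10*pi / 1
v = 10*pi m/s

10*pi m/s


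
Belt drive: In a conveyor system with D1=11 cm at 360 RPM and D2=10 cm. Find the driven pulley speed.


Given: D1 = 11 cm, w1 = 360 RPM, D2 = 10 cm
Using D1*w1 = D2*w2
w2 = D1*w1 / D2
w2 = 11*360 / 10
w2 = 3960 / 10
w2 = 396 RPM

396 RPM


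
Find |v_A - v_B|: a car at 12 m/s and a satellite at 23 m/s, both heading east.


Given: v_A = 12 m/s east, v_B = 23 m/s east
Both move in the same direction; relative speed = |v_A - v_B|
|12 - 23| = |-11|
= 11 m/s

11 m/s


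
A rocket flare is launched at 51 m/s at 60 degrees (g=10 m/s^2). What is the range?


Given: v0 = 51 m/s, theta = 60 deg, g = 10 m/s^2
sin(2*60) = sin(120) = sqrt(3)/2
Using R = v0^2 * sin(2*theta) / g
R = 51^2 * (sqrt(3)/2) / 10
R = 2601 * sqrt(3) / 20
R = 2601/20*sqrt(3) m

2601/20*sqrt(3) m


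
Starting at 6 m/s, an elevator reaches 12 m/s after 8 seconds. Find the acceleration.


Given: initial velocity v0 = 6 m/s, final velocity v = 12 m/s, time t = 8 s
Using a = (v - v0) / t
a = (12 - 6) / 8
a = 6 / 8
a = 3/4 m/s^2

3/4 m/s^2


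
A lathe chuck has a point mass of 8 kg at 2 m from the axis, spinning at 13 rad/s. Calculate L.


Given: m = 8 kg, r = 2 m, omega = 13 rad/s
For a point mass: I = m*r^2
I = 8*2^2 = 8*4 = 32
L = I*omega = 32*13
L = 416 kg*m^2/s

416 kg*m^2/s


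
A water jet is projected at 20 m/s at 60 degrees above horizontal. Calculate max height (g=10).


Given: v0 = 20 m/s, theta = 60 deg, g = 10 m/s^2
sin^2(60) = 3/4
Using H = v0^2 * sin^2(theta) / (2*g)
H = 20^2 * 3/4 / (2*10)
H = 400 * 3/4 / 20
H = 300 / 20
H = 15 m

15 m


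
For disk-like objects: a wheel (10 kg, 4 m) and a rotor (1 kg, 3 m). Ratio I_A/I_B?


Given: M1=10 kg, R1=4 m, M2=1 kg, R2=3 m
For a disk: I = (1/2)*M*R^2, so I_A/I_B = (M1*R1^2)/(M2*R2^2)
M1*R1^2 = 10*16 = 160
M2*R2^2 = 1*9 = 9
I_A/I_B = 160/9 = 160/9

160/9


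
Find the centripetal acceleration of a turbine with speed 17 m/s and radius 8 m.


Given: v = 17 m/s, r = 8 m
Using a_c = v^2 / r
a_c = 17^2 / 8
a_c = 289 / 8
a_c = 289/8 m/s^2

289/8 m/s^2


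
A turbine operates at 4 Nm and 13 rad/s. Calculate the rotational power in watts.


Given: tau = 4 Nm, omega = 13 rad/s
Using P = tau * omega
P = 4 * 13
P = 52 W

52 W


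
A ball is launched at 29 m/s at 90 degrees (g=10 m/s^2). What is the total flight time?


Given: v0 = 29 m/s, theta = 90 deg, g = 10 m/s^2
sin(90) = 1
Using T = 2*v0*sin(theta) / g
T = 2*29*1 / 10
T = 58 / 10
T = 29/5 s

29/5 s


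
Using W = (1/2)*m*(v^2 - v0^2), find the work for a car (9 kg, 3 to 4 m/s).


Given: m = 9 kg, v0 = 3 m/s, v = 4 m/s
Using W = (1/2)*m*(v^2 - v0^2)
v^2 = 4^2 = 16
v0^2 = 3^2 = 9
v^2 - v0^2 = 16 - 9 = 7
W = (1/2)*9*7 = 63/2 J

63/2 J


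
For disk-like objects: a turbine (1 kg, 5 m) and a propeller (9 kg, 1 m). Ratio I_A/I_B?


Given: M1=1 kg, R1=5 m, M2=9 kg, R2=1 m
For a disk: I = (1/2)*M*R^2, so I_A/I_B = (M1*R1^2)/(M2*R2^2)
M1*R1^2 = 1*25 = 25
M2*R2^2 = 9*1 = 9
I_A/I_B = 25/9 = 25/9

25/9


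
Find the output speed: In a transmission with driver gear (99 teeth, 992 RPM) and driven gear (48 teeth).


Given: N1 = 99 teeth, w1 = 992 RPM, N2 = 48 teeth
Using N1*w1 = N2*w2
w2 = N1*w1 / N2
w2 = 99*992 / 48
w2 = 98208 / 48
w2 = 2046 RPM

2046 RPM


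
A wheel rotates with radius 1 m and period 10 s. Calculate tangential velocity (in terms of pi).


Given: radius r = 1 m, period T = 10 s
Using v = 2*pi*r / T
v = 2*pi*1 / 10
v = 2*pi / 10
v = 1/5*pi m/s

1/5*pi m/s


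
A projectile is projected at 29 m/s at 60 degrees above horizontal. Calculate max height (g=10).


Given: v0 = 29 m/s, theta = 60 deg, g = 10 m/s^2
sin^2(60) = 3/4
Using H = v0^2 * sin^2(theta) / (2*g)
H = 29^2 * 3/4 / (2*10)
H = 841 * 3/4 / 20
H = 2523/4 / 20
H = 2523/80 m

2523/80 m


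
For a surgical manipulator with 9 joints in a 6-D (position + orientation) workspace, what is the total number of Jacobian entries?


Given: task space dimension = 6, joints = 9
Jacobian is a 6 x 9 matrix
Total entries = rows * columns
Total = 6 * 9
Total = 54

54


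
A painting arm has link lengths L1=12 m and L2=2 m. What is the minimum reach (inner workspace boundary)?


Given: L1 = 12 m, L2 = 2 m
For a 2-link planar arm, min reach = |L1 - L2| (second link folded back)
Min reach = |12 - 2|
Min reach = 10 m

10 m


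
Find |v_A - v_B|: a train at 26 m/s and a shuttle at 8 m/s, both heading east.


Given: v_A = 26 m/s east, v_B = 8 m/s east
Both move in the same direction; relative speed = |v_A - v_B|
|26 - 8| = |18|
= 18 m/s

18 m/s


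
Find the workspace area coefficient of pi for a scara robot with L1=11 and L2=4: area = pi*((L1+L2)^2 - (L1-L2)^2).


Given: L1 = 11, L2 = 4
(L1+L2)^2 = (15)^2 = 225
(L1-L2)^2 = (7)^2 = 49
Difference = 225 - 49 = 176
This equals 4*L1*L2 = 4*11*4 = 176
Workspace area = 176*pi

176


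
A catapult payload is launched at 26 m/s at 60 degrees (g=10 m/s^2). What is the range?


Given: v0 = 26 m/s, theta = 60 deg, g = 10 m/s^2
sin(2*60) = sin(120) = sqrt(3)/2
Using R = v0^2 * sin(2*theta) / g
R = 26^2 * (sqrt(3)/2) / 10
R = 676 * sqrt(3) / 20
R = 169/5*sqrt(3) m

169/5*sqrt(3) m


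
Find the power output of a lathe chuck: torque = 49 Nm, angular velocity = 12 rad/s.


Given: tau = 49 Nm, omega = 12 rad/s
Using P = tau * omega
P = 49 * 12
P = 588 W

588 W


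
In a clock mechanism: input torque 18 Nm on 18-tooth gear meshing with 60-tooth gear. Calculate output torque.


Given: N1 = 18, N2 = 60, T1 = 18 Nm
Using T2/T1 = N2/N1
T2 = T1 * N2 / N1
T2 = 18 * 60 / 18
T2 = 1080 / 18
T2 = 60 Nm

60 Nm


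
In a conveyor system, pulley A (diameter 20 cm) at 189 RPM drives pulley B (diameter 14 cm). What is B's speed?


Given: D1 = 20 cm, w1 = 189 RPM, D2 = 14 cm
Using D1*w1 = D2*w2
w2 = D1*w1 / D2
w2 = 20*189 / 14
w2 = 3780 / 14
w2 = 270 RPM

270 RPM


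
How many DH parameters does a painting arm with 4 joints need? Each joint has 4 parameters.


Given: 4 joints, 4 DH parameters per joint (d, theta, a, alpha)
Total DH parameters = number_of_joints * 4
Total = 4 * 4
Total = 16

16


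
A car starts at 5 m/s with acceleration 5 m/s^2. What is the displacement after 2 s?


Given: v0 = 5 m/s, a = 5 m/s^2, t = 2 s
Using s = v0*t + (1/2)*a*t^2
s = 5*2 + (1/2)*5*2^2
s = 10 + (1/2)*20
s = 10 + 10
s = 20

20 m


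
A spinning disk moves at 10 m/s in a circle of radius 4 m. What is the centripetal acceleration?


Given: v = 10 m/s, r = 4 m
Using a_c = v^2 / r
a_c = 10^2 / 4
a_c = 100 / 4
a_c = 25 m/s^2

25 m/s^2


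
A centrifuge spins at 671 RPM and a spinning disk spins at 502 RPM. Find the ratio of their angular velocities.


Given: RPM_A = 671, RPM_B = 502
omega = 2*pi*RPM/60, so omega_A/omega_B = RPM_A / RPM_B
omega_A/omega_B = 671 / 502
omega_A/omega_B = 671/502

671/502


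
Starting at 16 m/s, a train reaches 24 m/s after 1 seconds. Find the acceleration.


Given: initial velocity v0 = 16 m/s, final velocity v = 24 m/s, time t = 1 s
Using a = (v - v0) / t
a = (24 - 16) / 1
a = 8 / 1
a = 8 m/s^2

8 m/s^2


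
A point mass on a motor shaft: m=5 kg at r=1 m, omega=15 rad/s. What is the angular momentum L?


Given: m = 5 kg, r = 1 m, omega = 15 rad/s
For a point mass: I = m*r^2
I = 5*1^2 = 5*1 = 5
L = I*omega = 5*15
L = 75 kg*m^2/s

75 kg*m^2/s


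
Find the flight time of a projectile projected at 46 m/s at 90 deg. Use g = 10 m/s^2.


Given: v0 = 46 m/s, theta = 90 deg, g = 10 m/s^2
sin(90) = 1
Using T = 2*v0*sin(theta) / g
T = 2*46*1 / 10
T = 92 / 10
T = 46/5 s

46/5 s


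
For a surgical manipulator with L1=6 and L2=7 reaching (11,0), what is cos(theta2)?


Given: L1 = 6, L2 = 7, target (x, y) = (11, 0)
Using cos(theta2) = (x^2 + y^2 - L1^2 - L2^2) / (2*L1*L2)
x^2 + y^2 = 11^2 + 0 = 121
L1^2 + L2^2 = 36 + 49 = 85
Numerator = 121 - 85 = 36
Denominator = 2*6*7 = 84
cos(theta2) = 36/84 = 3/7

3/7


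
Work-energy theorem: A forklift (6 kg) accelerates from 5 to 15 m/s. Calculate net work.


Given: m = 6 kg, v0 = 5 m/s, v = 15 m/s
Using W = (1/2)*m*(v^2 - v0^2)
v^2 = 15^2 = 225
v0^2 = 5^2 = 25
v^2 - v0^2 = 225 - 25 = 200
W = (1/2)*6*200 = 600 J

600 J


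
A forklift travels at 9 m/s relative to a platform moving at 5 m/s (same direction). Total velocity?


Given: object velocity = 9 m/s, platform velocity = 5 m/s (same direction)
Using classical velocity addition: v_total = v_object + v_platform
v_total = 9 + 5
v_total = 14 m/s

14 m/s


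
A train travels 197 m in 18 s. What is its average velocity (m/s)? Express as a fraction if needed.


Given: distance d = 197 m, time t = 18 s
Using v = d / t
v = 197 / 18
v = 197/18 m/s

197/18 m/s


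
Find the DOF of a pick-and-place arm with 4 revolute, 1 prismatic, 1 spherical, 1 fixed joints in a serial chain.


Given: serial robot with 4 revolute, 1 prismatic, 1 spherical, 1 fixed joints
DOF contribution per joint type: revolute=1, prismatic=1, spherical=3, fixed=0
DOF = 4*1 + 1*1 + 1*3 + 1*0
DOF = 8

8


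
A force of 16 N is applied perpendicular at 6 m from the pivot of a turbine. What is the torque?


Given: F = 16 N, r = 6 m, angle = 90 deg (perpendicular)
Using tau = F * r * sin(90)
sin(90) = 1
tau = 16 * 6 * 1
tau = 96 Nm

96 Nm


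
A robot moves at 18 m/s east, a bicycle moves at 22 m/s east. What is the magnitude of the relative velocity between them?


Given: v_A = 18 m/s east, v_B = 22 m/s east
Both move in the same direction; relative speed = |v_A - v_B|
|18 - 22| = |-4|
= 4 m/s

4 m/s


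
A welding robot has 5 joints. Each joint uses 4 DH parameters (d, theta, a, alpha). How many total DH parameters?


Given: 5 joints, 4 DH parameters per joint (d, theta, a, alpha)
Total DH parameters = number_of_joints * 4
Total = 5 * 4
Total = 20

20


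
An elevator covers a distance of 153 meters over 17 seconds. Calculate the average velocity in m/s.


Given: distance d = 153 m, time t = 17 s
Using v = d / t
v = 153 / 17
v = 9 m/s

9 m/s


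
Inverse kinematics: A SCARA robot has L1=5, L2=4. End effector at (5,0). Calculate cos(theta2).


Given: L1 = 5, L2 = 4, target (x, y) = (5, 0)
Using cos(theta2) = (x^2 + y^2 - L1^2 - L2^2) / (2*L1*L2)
x^2 + y^2 = 5^2 + 0 = 25
L1^2 + L2^2 = 25 + 16 = 41
Numerator = 25 - 41 = -16
Denominator = 2*5*4 = 40
cos(theta2) = -16/40 = -2/5

-2/5


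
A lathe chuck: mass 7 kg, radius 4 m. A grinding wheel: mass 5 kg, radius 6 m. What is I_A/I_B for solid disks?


Given: M1=7 kg, R1=4 m, M2=5 kg, R2=6 m
For a disk: I = (1/2)*M*R^2, so I_A/I_B = (M1*R1^2)/(M2*R2^2)
M1*R1^2 = 7*16 = 112
M2*R2^2 = 5*36 = 180
I_A/I_B = 112/180 = 28/45

28/45


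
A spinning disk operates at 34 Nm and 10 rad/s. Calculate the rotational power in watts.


Given: tau = 34 Nm, omega = 10 rad/s
Using P = tau * omega
P = 34 * 10
P = 340 W

340 W


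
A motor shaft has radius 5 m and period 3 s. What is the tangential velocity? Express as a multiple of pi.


Given: radius r = 5 m, period T = 3 s
Using v = 2*pi*r / T
v = 2*pi*5 / 3
v = 10*pi / 3
v = 10/3*pi m/s

10/3*pi m/s


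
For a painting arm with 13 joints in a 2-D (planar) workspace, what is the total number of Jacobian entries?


Given: task space dimension = 2, joints = 13
Jacobian is a 2 x 13 matrix
Total entries = rows * columns
Total = 2 * 13
Total = 26

26


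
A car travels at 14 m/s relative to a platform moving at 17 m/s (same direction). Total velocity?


Given: object velocity = 14 m/s, platform velocity = 17 m/s (same direction)
Using classical velocity addition: v_total = v_object + v_platform
v_total = 14 + 17
v_total = 31 m/s

31 m/s


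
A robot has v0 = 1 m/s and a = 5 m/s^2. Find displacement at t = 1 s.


Given: v0 = 1 m/s, a = 5 m/s^2, t = 1 s
Using s = v0*t + (1/2)*a*t^2
s = 1*1 + (1/2)*5*1^2
s = 1 + (1/2)*5
s = 1 + 5/2
s = 7/2

7/2 m
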